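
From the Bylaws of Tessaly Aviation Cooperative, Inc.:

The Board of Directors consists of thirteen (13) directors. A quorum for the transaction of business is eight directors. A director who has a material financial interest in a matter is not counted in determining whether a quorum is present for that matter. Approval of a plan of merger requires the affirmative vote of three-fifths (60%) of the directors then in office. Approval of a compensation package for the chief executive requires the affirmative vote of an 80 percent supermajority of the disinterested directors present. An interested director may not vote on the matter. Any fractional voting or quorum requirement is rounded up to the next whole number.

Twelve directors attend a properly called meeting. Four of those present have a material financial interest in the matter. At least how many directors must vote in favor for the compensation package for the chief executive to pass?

The compensation package for the chief executive requires four-fifths of the disinterested directors present (12 − 4 = 8).
4/5 of 8 = 6.40, rounded up to 7.

7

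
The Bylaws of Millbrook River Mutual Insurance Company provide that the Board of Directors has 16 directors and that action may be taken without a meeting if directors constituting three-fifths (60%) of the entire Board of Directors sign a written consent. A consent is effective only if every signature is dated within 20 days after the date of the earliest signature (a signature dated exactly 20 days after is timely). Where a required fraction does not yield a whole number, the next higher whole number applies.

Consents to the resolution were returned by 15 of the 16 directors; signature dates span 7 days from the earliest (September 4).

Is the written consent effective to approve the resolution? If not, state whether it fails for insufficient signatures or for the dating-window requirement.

Effective — both the signature and dating-window requirements are satisfied.

Signatures required: three-fifths (60%) of 16 — 3/5 of 16 = 9.60, rounded up to 10, so 10 needed; 15 signed. Sufficient.
Dating window: the latest signature is 7 days after the earliest; the limit is 20 days. Within the window.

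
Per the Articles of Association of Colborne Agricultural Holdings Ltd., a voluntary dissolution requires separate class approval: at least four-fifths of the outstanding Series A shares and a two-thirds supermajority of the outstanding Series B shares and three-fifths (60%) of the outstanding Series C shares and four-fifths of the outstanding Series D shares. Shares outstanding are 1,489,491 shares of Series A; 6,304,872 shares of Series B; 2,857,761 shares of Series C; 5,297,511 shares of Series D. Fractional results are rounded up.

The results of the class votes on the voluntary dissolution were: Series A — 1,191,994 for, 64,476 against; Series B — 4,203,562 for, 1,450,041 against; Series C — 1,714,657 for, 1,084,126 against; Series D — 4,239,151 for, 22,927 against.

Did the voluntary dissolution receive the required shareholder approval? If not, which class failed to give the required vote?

Approved — every class gave the required vote.

Series A: 4/5 of 1489491 = 1191592.80, rounded up to 1191593; 1,191,593 required, 1,191,994 in favor — approved.
Series B: 2/3 of 6304872 = 4203248; 4,203,248 required, 4,203,562 in favor — approved.
Series C: 3/5 of 2857761 = 1714656.60, rounded up to 1714657; 1,714,657 required, 1,714,657 in favor — approved.
Series D: 4/5 of 5297511 = 4238008.80, rounded up to 4238009; 4,238,009 required, 4,239,151 in favor — approved.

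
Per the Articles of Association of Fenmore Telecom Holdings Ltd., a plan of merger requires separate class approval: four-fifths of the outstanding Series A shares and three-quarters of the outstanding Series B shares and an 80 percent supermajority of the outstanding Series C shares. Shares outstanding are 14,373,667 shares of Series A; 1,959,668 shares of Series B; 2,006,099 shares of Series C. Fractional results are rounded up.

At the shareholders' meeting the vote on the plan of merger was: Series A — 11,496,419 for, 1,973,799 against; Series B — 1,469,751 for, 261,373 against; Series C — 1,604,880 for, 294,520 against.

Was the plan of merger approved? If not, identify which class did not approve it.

Not approved — the Series A shares did not give the required vote.

Series A: 4/5 of 14373667 = 11498933.60, rounded up to 11498934; 11,498,934 required, 11,496,419 in favor — not approved.
Series B: 3/4 of 1959668 = 1469751; 1,469,751 required, 1,469,751 in favor — approved.
Series C: 4/5 of 2006099 = 1604879.20, rounded up to 1604880; 1,604,880 required, 1,604,880 in favor — approved.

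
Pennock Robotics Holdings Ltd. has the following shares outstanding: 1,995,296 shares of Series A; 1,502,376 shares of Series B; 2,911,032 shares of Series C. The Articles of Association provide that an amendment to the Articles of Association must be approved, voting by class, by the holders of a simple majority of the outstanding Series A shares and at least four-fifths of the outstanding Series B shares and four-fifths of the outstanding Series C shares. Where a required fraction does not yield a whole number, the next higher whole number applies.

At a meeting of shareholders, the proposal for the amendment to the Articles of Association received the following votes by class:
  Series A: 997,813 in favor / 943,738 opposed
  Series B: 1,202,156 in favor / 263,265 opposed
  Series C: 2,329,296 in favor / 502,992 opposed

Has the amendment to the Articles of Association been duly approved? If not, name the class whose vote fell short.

Series A: a majority of 1995296 is 997649; 997,649 required, 997,813 in favor — approved.
Series B: 4/5 of 1502376 = 1201900.80, rounded up to 1201901; 1,201,901 required, 1,202,156 in favor — approved.
Series C: 4/5 of 2911032 = 2328825.60, rounded up to 2328826; 2,328,826 required, 2,329,296 in favor — approved.

Approved — every class gave the required vote.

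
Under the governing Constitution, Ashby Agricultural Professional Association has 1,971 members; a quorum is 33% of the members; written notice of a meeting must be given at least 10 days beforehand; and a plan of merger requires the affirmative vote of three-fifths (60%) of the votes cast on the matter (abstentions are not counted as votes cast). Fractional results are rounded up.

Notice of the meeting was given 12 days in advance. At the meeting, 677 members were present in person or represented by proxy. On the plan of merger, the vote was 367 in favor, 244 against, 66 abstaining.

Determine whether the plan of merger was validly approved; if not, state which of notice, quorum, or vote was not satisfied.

Notice: 12 days given; 10 required. Satisfied.
Quorum: 33% of 1,971 = 650.43, rounded up to 651; 677 present. Satisfied.
Vote: requires three-fifths of the votes cast (677 − 66 abstaining = 611); 3/5 of 611 = 366.60, rounded up to 367, so 367 needed; 367 in favor. Satisfied.

Valid — all requirements satisfied.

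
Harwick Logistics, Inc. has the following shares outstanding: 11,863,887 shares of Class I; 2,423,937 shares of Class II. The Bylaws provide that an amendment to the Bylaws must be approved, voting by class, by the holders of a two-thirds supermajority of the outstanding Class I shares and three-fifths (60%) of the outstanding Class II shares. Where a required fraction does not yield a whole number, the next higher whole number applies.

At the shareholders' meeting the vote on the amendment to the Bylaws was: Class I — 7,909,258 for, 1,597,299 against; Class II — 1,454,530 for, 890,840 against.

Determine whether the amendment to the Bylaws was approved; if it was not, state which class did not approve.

Class I: 2/3 of 11863887 = 7909258; 7,909,258 required, 7,909,258 in favor — approved.
Class II: 3/5 of 2423937 = 1454362.20, rounded up to 1454363; 1,454,363 required, 1,454,530 in favor — approved.

Approved — every class gave the required vote.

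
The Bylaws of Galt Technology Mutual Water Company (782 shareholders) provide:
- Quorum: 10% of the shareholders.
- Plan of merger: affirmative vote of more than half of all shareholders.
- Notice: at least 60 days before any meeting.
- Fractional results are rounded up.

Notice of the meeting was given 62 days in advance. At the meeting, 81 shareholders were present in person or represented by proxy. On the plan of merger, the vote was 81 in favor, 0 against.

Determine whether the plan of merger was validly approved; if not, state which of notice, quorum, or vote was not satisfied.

Invalid — vote requirement not satisfied.

Notice: 62 days given; 60 required. Satisfied.
Quorum: 10% of 782 = 78.20, rounded up to 79; 81 present. Satisfied.
Vote: requires a majority of all shareholders (782); a majority of 782 is 392, so 392 needed; 81 in favor. Not satisfied.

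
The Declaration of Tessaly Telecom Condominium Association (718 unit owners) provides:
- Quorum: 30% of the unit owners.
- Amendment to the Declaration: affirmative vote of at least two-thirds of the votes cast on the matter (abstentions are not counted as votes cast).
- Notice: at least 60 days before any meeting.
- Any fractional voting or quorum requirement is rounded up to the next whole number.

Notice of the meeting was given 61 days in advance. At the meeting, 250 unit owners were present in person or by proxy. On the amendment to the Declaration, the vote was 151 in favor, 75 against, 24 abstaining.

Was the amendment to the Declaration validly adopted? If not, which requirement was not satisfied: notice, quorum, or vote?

Valid — all requirements satisfied.

Notice: 61 days given; 60 required. Satisfied.
Quorum: 30% of 718 = 215.40, rounded up to 216; 250 present. Satisfied.
Vote: requires two-thirds of the votes cast (250 − 24 abstaining = 226); 2/3 of 226 = 150.67, rounded up to 151, so 151 needed; 151 in favor. Satisfied.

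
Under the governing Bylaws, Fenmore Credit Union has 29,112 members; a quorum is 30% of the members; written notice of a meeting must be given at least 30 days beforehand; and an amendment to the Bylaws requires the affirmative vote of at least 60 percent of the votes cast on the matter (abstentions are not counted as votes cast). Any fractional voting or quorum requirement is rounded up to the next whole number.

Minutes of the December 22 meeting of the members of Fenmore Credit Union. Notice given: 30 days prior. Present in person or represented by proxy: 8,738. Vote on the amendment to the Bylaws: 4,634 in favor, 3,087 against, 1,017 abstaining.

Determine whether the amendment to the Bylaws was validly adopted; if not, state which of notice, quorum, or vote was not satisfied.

Notice: 30 days given; 30 required. Satisfied.
Quorum: 30% of 29,112 = 8,733.60, rounded up to 8,734; 8,738 present. Satisfied.
Vote: requires three-fifths of the votes cast (8,738 − 1,017 abstaining = 7,721); 3/5 of 7721 = 4632.60, rounded up to 4633, so 4,633 needed; 4,634 in favor. Satisfied.

Valid — all requirements satisfied.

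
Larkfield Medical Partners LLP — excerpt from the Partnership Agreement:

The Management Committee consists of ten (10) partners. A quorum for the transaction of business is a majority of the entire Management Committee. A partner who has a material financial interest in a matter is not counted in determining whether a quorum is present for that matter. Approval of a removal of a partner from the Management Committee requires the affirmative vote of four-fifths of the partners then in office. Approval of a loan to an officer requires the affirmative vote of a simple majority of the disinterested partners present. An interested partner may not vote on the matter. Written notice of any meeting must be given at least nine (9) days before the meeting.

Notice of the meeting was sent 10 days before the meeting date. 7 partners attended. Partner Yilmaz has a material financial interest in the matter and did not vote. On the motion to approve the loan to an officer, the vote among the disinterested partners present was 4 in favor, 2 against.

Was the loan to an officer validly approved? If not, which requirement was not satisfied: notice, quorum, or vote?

Notice: 10 days given; 9 required (10 ≥ 9). Satisfied.
Quorum: 7 present, but the 1 interested partner does not count, leaving 6. Quorum is 6. Satisfied.
Vote: the loan to an officer requires a majority of the disinterested partners present (7 − 1 = 6). A majority of 6 is 4, so 4 affirmative votes are needed; 4 voted in favor. Satisfied.

Valid — all requirements satisfied.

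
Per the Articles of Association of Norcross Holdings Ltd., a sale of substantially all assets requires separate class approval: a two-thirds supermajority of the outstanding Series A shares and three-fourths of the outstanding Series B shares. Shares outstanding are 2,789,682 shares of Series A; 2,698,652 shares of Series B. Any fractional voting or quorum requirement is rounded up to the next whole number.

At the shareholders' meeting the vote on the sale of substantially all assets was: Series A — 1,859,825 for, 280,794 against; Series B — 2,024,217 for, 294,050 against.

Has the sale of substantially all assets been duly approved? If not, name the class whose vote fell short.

Series A: 2/3 of 2789682 = 1859788; 1,859,788 required, 1,859,825 in favor — approved.
Series B: 3/4 of 2698652 = 2023989; 2,023,989 required, 2,024,217 in favor — approved.

Approved — every class gave the required vote.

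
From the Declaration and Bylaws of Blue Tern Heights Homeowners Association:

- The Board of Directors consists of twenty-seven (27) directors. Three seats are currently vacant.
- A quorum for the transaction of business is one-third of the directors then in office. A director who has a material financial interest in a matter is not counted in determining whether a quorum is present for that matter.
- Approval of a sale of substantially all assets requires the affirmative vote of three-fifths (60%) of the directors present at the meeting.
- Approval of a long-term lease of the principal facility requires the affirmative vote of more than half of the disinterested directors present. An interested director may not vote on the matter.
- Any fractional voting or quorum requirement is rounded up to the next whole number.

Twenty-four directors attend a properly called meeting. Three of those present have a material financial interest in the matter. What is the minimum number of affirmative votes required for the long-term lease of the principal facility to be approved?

The long-term lease of the principal facility requires a majority of the disinterested directors present (24 − 3 = 21).
A majority of 21 is 11.

11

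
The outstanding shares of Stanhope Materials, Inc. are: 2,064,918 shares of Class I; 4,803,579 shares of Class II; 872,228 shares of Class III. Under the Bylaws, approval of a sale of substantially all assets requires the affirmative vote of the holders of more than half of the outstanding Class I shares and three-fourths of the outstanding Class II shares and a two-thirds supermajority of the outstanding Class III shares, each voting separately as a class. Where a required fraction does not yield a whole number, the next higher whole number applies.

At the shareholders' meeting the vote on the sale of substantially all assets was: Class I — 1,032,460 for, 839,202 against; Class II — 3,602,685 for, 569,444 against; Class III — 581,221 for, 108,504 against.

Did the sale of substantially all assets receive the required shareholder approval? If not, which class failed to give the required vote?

Not approved — the Class III shares did not give the required vote.

Class I: a majority of 2064918 is 1032460; 1,032,460 required, 1,032,460 in favor — approved.
Class II: 3/4 of 4803579 = 3602684.25, rounded up to 3602685; 3,602,685 required, 3,602,685 in favor — approved.
Class III: 2/3 of 872228 = 581485.33, rounded up to 581486; 581,486 required, 581,221 in favor — not approved.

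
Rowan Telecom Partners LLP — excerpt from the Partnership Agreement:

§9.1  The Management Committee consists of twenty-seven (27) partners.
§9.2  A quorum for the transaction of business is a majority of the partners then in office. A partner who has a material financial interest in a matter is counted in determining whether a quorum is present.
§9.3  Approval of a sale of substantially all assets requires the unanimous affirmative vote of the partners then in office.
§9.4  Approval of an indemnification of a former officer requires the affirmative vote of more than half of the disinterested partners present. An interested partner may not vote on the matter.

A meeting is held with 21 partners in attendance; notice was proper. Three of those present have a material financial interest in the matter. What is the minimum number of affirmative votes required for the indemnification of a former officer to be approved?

10

The indemnification of a former officer requires a majority of the disinterested partners present (21 − 3 = 18).
A majority of 18 is 10.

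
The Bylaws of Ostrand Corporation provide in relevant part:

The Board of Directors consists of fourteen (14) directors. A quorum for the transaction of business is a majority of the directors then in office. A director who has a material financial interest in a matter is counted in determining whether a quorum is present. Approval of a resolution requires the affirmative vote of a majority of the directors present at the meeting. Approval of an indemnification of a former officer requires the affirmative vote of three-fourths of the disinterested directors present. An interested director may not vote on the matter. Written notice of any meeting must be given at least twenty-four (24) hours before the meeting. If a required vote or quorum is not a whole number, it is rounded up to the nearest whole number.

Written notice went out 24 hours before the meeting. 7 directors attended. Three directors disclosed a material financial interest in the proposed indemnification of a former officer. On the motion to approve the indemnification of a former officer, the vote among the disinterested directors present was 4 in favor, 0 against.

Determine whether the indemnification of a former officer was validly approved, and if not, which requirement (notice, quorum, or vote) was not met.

Invalid — quorum requirement not satisfied.

Notice: 24 hours given; 24 required (24 ≥ 24). Satisfied.
Quorum: 7 present (interested directors count toward quorum); quorum is 8. Not satisfied.
Vote: the indemnification of a former officer requires three-fourths of the disinterested directors present (7 − 3 = 4). 3/4 of 4 = 3, so 3 affirmative votes are needed; 4 voted in favor. Satisfied. (Moot — without a quorum no business can be validly transacted.)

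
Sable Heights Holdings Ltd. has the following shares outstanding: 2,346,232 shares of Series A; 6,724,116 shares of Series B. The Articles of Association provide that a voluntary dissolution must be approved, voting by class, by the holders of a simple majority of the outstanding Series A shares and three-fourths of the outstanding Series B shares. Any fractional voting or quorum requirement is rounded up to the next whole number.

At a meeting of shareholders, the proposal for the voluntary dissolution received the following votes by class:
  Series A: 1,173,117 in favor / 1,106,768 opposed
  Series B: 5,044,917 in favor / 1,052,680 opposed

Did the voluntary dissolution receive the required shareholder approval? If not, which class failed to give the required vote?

Approved — every class gave the required vote.

Series A: a majority of 2346232 is 1173117; 1,173,117 required, 1,173,117 in favor — approved.
Series B: 3/4 of 6724116 = 5043087; 5,043,087 required, 5,044,917 in favor — approved.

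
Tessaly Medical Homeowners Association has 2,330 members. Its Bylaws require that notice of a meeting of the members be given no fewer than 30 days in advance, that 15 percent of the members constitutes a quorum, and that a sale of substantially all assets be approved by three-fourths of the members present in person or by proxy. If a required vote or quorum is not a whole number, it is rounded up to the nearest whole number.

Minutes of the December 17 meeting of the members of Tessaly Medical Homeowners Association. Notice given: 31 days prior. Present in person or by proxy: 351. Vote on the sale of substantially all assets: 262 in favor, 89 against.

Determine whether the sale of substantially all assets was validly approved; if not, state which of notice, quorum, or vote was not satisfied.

Notice: 31 days given; 30 required. Satisfied.
Quorum: 15% of 2,330 = 349.50, rounded up to 350; 351 present. Satisfied.
Vote: requires three-fourths of those present (351); 3/4 of 351 = 263.25, rounded up to 264, so 264 needed; 262 in favor. Not satisfied.

Invalid — vote requirement not satisfied.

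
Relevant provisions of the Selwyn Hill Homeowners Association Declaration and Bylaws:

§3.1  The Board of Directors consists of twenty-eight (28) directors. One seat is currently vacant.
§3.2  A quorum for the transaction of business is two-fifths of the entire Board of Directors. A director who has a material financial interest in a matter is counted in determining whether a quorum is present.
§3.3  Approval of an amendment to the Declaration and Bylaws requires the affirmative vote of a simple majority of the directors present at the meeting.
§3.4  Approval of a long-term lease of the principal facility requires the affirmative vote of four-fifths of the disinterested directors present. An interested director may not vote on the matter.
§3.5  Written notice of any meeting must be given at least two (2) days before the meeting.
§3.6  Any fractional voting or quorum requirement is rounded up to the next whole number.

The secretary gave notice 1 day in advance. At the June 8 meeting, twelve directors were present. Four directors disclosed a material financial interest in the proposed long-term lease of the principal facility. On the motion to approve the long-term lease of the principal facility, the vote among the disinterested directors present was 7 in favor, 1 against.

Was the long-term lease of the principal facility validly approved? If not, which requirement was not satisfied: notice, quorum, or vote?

Notice: 1 day given; 2 required (1 < 2). Not satisfied.
Quorum: 12 present (interested directors count toward quorum); quorum is 12. Satisfied.
Vote: the long-term lease of the principal facility requires four-fifths of the disinterested directors present (12 − 4 = 8). 4/5 of 8 = 6.40, rounded up to 7, so 7 affirmative votes are needed; 7 voted in favor. Satisfied.

Invalid — notice requirement not satisfied.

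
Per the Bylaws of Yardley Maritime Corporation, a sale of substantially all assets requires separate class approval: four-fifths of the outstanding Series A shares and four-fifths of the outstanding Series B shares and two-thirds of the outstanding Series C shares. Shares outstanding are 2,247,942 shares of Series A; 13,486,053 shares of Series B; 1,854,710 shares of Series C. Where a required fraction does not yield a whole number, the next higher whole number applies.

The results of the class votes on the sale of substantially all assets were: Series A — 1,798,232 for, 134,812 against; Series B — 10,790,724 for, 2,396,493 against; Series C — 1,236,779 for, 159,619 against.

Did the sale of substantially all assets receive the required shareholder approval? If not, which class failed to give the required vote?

Not approved — the Series A shares did not give the required vote.

Series A: 4/5 of 2247942 = 1798353.60, rounded up to 1798354; 1,798,354 required, 1,798,232 in favor — not approved.
Series B: 4/5 of 13486053 = 10788842.40, rounded up to 10788843; 10,788,843 required, 10,790,724 in favor — approved.
Series C: 2/3 of 1854710 = 1236473.33, rounded up to 1236474; 1,236,474 required, 1,236,779 in favor — approved.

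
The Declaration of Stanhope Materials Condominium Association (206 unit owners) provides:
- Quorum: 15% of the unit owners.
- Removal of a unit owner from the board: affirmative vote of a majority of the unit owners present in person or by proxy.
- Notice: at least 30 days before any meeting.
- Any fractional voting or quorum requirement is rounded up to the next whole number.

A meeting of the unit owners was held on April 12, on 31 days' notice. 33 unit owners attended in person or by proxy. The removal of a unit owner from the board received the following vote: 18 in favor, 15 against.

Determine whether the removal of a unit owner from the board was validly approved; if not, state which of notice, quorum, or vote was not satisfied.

Valid — all requirements satisfied.

Notice: 31 days given; 30 required. Satisfied.
Quorum: 15% of 206 = 30.90, rounded up to 31; 33 present. Satisfied.
Vote: requires a majority of those present (33); a majority of 33 is 17, so 17 needed; 18 in favor. Satisfied.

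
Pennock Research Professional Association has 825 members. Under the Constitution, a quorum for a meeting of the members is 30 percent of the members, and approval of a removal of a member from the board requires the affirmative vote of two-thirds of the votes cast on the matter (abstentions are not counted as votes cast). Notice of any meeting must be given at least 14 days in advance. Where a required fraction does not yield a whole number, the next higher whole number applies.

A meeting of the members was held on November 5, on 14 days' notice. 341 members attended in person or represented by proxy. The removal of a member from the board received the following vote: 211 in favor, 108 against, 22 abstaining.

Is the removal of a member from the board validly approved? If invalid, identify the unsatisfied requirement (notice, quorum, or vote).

Invalid — vote requirement not satisfied.

Notice: 14 days given; 14 required. Satisfied.
Quorum: 30% of 825 = 247.50, rounded up to 248; 341 present. Satisfied.
Vote: requires two-thirds of the votes cast (341 − 22 abstaining = 319); 2/3 of 319 = 212.67, rounded up to 213, so 213 needed; 211 in favor. Not satisfied.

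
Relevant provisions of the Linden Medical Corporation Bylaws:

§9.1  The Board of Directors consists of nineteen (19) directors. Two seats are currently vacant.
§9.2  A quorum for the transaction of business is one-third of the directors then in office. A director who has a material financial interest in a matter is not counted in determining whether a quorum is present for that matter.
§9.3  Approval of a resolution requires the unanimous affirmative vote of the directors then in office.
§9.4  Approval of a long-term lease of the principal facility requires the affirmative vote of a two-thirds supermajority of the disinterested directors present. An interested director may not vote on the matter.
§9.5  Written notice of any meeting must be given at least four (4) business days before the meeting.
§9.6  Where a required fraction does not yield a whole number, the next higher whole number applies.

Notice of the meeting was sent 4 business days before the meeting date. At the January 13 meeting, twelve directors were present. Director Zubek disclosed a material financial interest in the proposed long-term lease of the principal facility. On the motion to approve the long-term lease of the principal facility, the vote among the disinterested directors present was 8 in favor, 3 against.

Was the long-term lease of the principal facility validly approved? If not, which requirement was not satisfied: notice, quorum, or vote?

Valid — all requirements satisfied.

Notice: 4 business days given; 4 required (4 ≥ 4). Satisfied.
Quorum: 12 present, but the 1 interested director does not count, leaving 11. Quorum is 6. Satisfied.
Vote: the long-term lease of the principal facility requires two-thirds of the disinterested directors present (12 − 1 = 11). 2/3 of 11 = 7.33, rounded up to 8, so 8 affirmative votes are needed; 8 voted in favor. Satisfied.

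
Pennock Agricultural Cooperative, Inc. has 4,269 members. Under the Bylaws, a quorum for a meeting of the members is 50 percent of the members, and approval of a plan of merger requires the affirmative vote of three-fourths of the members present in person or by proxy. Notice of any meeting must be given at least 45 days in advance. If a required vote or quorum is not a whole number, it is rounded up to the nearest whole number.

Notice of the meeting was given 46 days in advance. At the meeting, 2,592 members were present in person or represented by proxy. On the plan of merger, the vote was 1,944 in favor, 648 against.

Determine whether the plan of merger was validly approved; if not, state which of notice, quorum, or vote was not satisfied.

Notice: 46 days given; 45 required. Satisfied.
Quorum: 50% of 4,269 = 2,134.50, rounded up to 2,135; 2,592 present. Satisfied.
Vote: requires three-fourths of those present (2,592); 3/4 of 2592 = 1944, so 1,944 needed; 1,944 in favor. Satisfied.

Valid — all requirements satisfied.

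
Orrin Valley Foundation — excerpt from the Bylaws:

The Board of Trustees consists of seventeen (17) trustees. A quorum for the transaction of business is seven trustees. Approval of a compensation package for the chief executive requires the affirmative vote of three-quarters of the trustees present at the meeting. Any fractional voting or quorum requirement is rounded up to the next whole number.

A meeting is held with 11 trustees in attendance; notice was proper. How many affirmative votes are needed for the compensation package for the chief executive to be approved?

The compensation package for the chief executive requires three-fourths of the trustees present (11).
3/4 of 11 = 8.25, rounded up to 9.

9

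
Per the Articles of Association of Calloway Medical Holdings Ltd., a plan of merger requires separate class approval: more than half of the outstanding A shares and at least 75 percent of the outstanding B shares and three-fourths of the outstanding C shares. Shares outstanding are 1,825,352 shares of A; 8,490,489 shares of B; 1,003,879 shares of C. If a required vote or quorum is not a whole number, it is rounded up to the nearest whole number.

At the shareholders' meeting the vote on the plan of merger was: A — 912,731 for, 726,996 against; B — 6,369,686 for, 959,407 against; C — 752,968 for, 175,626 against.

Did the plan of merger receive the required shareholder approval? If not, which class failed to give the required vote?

A: a majority of 1825352 is 912677; 912,677 required, 912,731 in favor — approved.
B: 3/4 of 8490489 = 6367866.75, rounded up to 6367867; 6,367,867 required, 6,369,686 in favor — approved.
C: 3/4 of 1003879 = 752909.25, rounded up to 752910; 752,910 required, 752,968 in favor — approved.

Approved — every class gave the required vote.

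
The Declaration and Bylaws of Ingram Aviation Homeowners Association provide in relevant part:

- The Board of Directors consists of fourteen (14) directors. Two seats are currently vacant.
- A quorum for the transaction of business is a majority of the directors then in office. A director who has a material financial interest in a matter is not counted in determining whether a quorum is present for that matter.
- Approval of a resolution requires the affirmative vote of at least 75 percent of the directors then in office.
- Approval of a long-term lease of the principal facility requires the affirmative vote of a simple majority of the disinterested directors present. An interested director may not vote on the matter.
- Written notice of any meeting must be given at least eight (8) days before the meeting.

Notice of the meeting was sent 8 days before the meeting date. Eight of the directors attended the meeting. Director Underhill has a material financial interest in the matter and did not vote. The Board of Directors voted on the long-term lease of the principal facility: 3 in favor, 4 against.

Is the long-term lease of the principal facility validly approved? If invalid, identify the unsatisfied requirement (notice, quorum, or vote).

Notice: 8 days given; 8 required (8 ≥ 8). Satisfied.
Quorum: 8 present, but the 1 interested director does not count, leaving 7. Quorum is 7. Satisfied.
Vote: the long-term lease of the principal facility requires a majority of the disinterested directors present (8 − 1 = 7). A majority of 7 is 4, so 4 affirmative votes are needed; 3 voted in favor. Not satisfied.

Invalid — vote requirement not satisfied.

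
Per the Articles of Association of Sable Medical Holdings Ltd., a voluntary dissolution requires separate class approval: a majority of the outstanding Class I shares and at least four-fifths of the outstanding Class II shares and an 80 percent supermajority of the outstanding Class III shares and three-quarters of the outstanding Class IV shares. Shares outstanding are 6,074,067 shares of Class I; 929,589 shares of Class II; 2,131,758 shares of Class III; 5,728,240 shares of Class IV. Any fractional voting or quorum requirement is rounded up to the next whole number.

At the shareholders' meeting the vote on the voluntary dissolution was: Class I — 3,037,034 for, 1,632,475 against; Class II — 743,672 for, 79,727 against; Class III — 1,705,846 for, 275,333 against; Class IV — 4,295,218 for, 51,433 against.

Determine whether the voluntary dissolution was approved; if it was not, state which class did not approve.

Not approved — the Class IV shares did not give the required vote.

Class I: a majority of 6074067 is 3037034; 3,037,034 required, 3,037,034 in favor — approved.
Class II: 4/5 of 929589 = 743671.20, rounded up to 743672; 743,672 required, 743,672 in favor — approved.
Class III: 4/5 of 2131758 = 1705406.40, rounded up to 1705407; 1,705,407 required, 1,705,846 in favor — approved.
Class IV: 3/4 of 5728240 = 4296180; 4,296,180 required, 4,295,218 in favor — not approved.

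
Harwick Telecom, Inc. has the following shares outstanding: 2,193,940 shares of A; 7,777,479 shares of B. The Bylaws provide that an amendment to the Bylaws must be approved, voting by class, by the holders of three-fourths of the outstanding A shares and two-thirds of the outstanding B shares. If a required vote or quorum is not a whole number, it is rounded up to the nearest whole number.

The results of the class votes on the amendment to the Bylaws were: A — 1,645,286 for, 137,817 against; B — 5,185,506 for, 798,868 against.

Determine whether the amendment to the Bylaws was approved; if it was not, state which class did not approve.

A: 3/4 of 2193940 = 1645455; 1,645,455 required, 1,645,286 in favor — not approved.
B: 2/3 of 7777479 = 5184986; 5,184,986 required, 5,185,506 in favor — approved.

Not approved — the A shares did not give the required vote.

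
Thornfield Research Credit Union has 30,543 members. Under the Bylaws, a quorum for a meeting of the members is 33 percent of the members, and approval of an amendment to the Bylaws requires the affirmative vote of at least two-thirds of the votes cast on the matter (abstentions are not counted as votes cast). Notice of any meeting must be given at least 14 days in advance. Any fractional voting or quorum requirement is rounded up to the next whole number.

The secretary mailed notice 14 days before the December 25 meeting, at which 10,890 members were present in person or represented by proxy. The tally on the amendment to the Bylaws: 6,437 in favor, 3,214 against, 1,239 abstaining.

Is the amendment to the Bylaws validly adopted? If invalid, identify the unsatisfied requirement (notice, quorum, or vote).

Valid — all requirements satisfied.

Notice: 14 days given; 14 required. Satisfied.
Quorum: 33% of 30,543 = 10,079.19, rounded up to 10,080; 10,890 present. Satisfied.
Vote: requires two-thirds of the votes cast (10,890 − 1,239 abstaining = 9,651); 2/3 of 9651 = 6434, so 6,434 needed; 6,437 in favor. Satisfied.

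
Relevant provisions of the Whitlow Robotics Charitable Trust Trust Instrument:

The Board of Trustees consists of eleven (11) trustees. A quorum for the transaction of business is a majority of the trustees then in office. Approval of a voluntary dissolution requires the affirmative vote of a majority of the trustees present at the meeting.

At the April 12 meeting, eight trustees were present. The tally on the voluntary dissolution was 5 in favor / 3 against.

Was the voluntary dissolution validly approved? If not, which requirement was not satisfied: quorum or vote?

Valid — all requirements satisfied.

Quorum: 8 present; quorum is 6. Satisfied.
Vote: the voluntary dissolution requires a majority of the trustees present (8). A majority of 8 is 5, so 5 affirmative votes are needed; 5 voted in favor. Satisfied.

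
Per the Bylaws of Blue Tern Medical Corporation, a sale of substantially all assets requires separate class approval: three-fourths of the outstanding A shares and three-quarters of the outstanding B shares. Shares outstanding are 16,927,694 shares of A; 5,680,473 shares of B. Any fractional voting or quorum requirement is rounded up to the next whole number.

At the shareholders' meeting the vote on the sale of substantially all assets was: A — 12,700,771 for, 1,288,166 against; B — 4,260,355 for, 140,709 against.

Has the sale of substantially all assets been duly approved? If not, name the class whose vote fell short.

A: 3/4 of 16927694 = 12695770.50, rounded up to 12695771; 12,695,771 required, 12,700,771 in favor — approved.
B: 3/4 of 5680473 = 4260354.75, rounded up to 4260355; 4,260,355 required, 4,260,355 in favor — approved.

Approved — every class gave the required vote.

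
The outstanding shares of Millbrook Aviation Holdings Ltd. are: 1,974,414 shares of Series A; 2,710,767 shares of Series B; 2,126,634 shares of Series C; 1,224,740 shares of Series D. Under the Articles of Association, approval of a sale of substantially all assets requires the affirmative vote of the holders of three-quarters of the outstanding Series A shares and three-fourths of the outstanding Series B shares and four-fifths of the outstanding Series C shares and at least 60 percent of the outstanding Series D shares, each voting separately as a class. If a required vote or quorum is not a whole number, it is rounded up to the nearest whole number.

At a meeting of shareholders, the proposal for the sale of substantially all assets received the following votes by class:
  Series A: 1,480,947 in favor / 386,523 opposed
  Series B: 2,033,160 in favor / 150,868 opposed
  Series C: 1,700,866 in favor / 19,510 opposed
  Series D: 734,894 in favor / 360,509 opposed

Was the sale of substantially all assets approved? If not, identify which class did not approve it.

Series A: 3/4 of 1974414 = 1480810.50, rounded up to 1480811; 1,480,811 required, 1,480,947 in favor — approved.
Series B: 3/4 of 2710767 = 2033075.25, rounded up to 2033076; 2,033,076 required, 2,033,160 in favor — approved.
Series C: 4/5 of 2126634 = 1701307.20, rounded up to 1701308; 1,701,308 required, 1,700,866 in favor — not approved.
Series D: 3/5 of 1224740 = 734844; 734,844 required, 734,894 in favor — approved.

Not approved — the Series C shares did not give the required vote.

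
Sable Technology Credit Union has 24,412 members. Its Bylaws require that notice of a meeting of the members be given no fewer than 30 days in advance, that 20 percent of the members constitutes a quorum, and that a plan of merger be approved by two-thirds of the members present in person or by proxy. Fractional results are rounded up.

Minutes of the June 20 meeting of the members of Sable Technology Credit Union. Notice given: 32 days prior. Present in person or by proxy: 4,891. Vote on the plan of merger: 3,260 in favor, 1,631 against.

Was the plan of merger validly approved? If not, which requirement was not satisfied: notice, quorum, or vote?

Notice: 32 days given; 30 required. Satisfied.
Quorum: 20% of 24,412 = 4,882.40, rounded up to 4,883; 4,891 present. Satisfied.
Vote: requires two-thirds of those present (4,891); 2/3 of 4891 = 3260.67, rounded up to 3261, so 3,261 needed; 3,260 in favor. Not satisfied.

Invalid — vote requirement not satisfied.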